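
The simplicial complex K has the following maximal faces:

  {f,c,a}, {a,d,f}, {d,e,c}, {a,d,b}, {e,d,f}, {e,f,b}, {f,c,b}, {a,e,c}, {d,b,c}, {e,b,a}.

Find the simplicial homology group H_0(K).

H_0 ≅ Z.

We work with the vertex ordering a < b < c < d < e < f. The simplices of K, each written with vertices in increasing order, are:

  0-simplices (6): a, b, c, d, e, f
  1-simplices (15): ab, ac, ad, ae, af, bc, bd, be, bf, cd, ce, cf, de, df, ef
  2-simplices (10): abd, abe, ace, acf, adf, bcd, bcf, bef, cde, def

giving chain groups C_0 ≅ Z^6, C_1 ≅ Z^15, C_2 ≅ Z^10.

The boundary map ∂_1: C_1 → C_0 maps an edge to its endpoints' difference, ∂[p,q] = q − p.
This gives a 6×15 integer matrix of rank 5; reducing to Smith normal form yields diagonal entries (1,1,1,1,1).

Boundary ∂_2: C_2 → C_1 sends each 2-simplex [p,q,r] to [q,r] − [p,r] + [p,q]. For instance
  ∂adf = df − af + ad,
  ∂bef = ef − bf + be.
As a 15×10 matrix over Z this has rank 10, with invariant factors (1,1,1,1,1,1,1,1,1,2).

Reading off H_k = ker ∂_k / im ∂_{k+1}:

  H_0: rank C_0 − rank ∂_1 = 6 − 5 = 1, and the invariant factors of ∂_1 are all 1, so H_0 = Z.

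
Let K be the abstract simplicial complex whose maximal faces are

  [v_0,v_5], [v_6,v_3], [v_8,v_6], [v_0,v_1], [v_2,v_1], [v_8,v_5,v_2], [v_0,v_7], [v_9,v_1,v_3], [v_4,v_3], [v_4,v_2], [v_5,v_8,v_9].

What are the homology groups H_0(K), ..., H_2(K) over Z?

H_0 = Z,  H_1 = Z^4,  H_2 = 0.

Order the vertices as v_0 < v_1 < v_2 < v_3 < v_4 < v_5 < v_6 < v_7 < v_8 < v_9. Listing each simplex with vertices in this order, K has dimension 2 with simplices:

  0-simplices (10): [v_0], [v_1], [v_2], [v_3], [v_4], [v_5], [v_6], [v_7], [v_8], [v_9]
  1-simplices (16): (16 of them)
  2-simplices (3): [v_1,v_3,v_9], [v_2,v_5,v_8], [v_5,v_8,v_9]

so the chain groups are C_0 ≅ Z^10, C_1 ≅ Z^16, C_2 ≅ Z^3.

The boundary map ∂_1: C_1 → C_0 sends each edge [p,q] (with p < q) to q − p. For instance
  ∂[v_3,v_4] = [v_4] − [v_3].
The resulting 10×16 matrix has rank 9, and its Smith normal form has invariant factors (1,1,1,1,1,1,1,1,1).

∂_2: C_2 → C_1 sends each 2-simplex [p,q,r] to [q,r] − [p,r] + [p,q]. For instance
  ∂[v_5,v_8,v_9] = [v_8,v_9] − [v_5,v_9] + [v_5,v_8],
  ∂[v_2,v_5,v_8] = [v_5,v_8] − [v_2,v_8] + [v_2,v_5].
This gives a 16×3 integer matrix of rank 3; reducing to Smith normal form yields diagonal entries (1,1,1).

Computing H_k = (kernel of ∂_k) / (image of ∂_{k+1}):

  H_0: rank C_0 − rank ∂_1 = 10 − 9 = 1, and the invariant factors of ∂_1 are all 1, so H_0 ≅ Z.
  H_1: rank ker ∂_1 − rank ∂_2 = (16 − 9) − 3 = 4, and the invariant factors of ∂_2 are all 1, so H_1 ≅ Z^4.
  H_2: rank ker ∂_2 − rank ∂_3 = (3 − 3) − 0 = 0, and there is no ∂_3, so H_2 ≅ 0.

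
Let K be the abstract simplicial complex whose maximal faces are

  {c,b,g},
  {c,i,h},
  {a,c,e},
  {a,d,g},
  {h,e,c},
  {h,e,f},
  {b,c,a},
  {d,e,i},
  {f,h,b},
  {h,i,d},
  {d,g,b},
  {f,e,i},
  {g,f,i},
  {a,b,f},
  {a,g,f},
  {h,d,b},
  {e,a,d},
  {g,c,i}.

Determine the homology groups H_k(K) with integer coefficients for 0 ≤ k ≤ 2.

Order the vertices as a < b < c < d < e < f < g < h < i. Listing each simplex with vertices in this order, K has dimension 2 with simplices:

  0-simplices (9): a, b, c, d, e, f, g, h, i
  1-simplices (27): ab, ac, ad, ae, af, ag, bc, bd, bf, bg, bh, ce, cg, ch, ci, de, dg, dh, di, ef, eh, ei, fg, fh, fi, gi, hi
  2-simplices (18): abc, abf, ace, ade, adg, afg, bcg, bdg, bdh, bfh, ceh, cgi, chi, dei, dhi, efh, efi, fgi

giving chain groups C_0 ≅ Z^9, C_1 ≅ Z^27, C_2 ≅ Z^18.

The boundary map ∂_1: C_1 → C_0 maps an edge to its endpoints' difference, ∂[p,q] = q − p.
The 9×27 boundary matrix has rank 8 and Smith normal form diag(1,1,1,1,1,1,1,1).

Boundary ∂_2: C_2 → C_1 maps a triangle to the signed sum of its edges. For instance
  ∂cgi = gi − ci + cg,
  ∂bcg = cg − bg + bc.
As a 27×18 matrix over Z this has rank 18, with invariant factors (1,1,1,1,1,1,1,1,1,1,1,1,1,1,1,1,1,2).

Now H_k = ker ∂_k / im ∂_{k+1}, so:

  H_0: rank C_0 − rank ∂_1 = 9 − 8 = 1, and the invariant factors of ∂_1 are all 1, so H_0 ≅ Z.
  H_1: rank ker ∂_1 − rank ∂_2 = (27 − 8) − 18 = 1, and ∂_2 has invariant factor 2 > 1, so H_1 ≅ Z ⊕ Z/2.
  H_2: rank ker ∂_2 − rank ∂_3 = (18 − 18) − 0 = 0, and there is no ∂_3, so H_2 ≅ 0.

H_0 ≅ Z,  H_1 ≅ Z ⊕ Z/2,  H_2 = 0.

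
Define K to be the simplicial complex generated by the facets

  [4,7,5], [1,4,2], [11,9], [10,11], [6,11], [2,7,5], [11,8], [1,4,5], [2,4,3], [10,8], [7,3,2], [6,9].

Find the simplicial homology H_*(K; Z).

K has 11 vertices, 18 edges, 6 triangles.
rank ∂_0 = 0, rank ∂_1 = 9 ⇒ b_0 = 11 − 0 − 9 = 2; all invariant factors of ∂_1 are 1 so no torsion. So H_0 ≅ Z^2.
rank ∂_1 = 9, rank ∂_2 = 6 ⇒ b_1 = 18 − 9 − 6 = 3; all invariant factors of ∂_2 are 1 so no torsion. So H_1 ≅ Z^3.
rank ∂_2 = 6, rank ∂_3 = 0 ⇒ b_2 = 6 − 6 − 0 = 0. So H_2 ≅ 0.

H_0 = Z^2,  H_1 = Z^3,  H_2 = 0.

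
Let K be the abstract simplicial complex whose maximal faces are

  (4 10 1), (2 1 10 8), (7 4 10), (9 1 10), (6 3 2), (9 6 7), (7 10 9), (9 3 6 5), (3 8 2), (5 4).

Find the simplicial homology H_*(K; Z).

H_0 = Z,  H_1 = Z^2,  H_2 = 0,  H_3 = 0.

Take the total order 1 < 2 < 3 < 4 < 5 < 6 < 7 < 8 < 9 < 10 on the vertex set. Then K (dimension 3) consists of the simplices:

  0-simplices (10): [1], [2], [3], [4], [5], [6], [7], [8], [9], [10]
  1-simplices (24): (24 of them)
  2-simplices (15): [1,2,8], [1,2,10], [1,4,10], [1,8,10], [1,9,10], [2,3,6], [2,3,8], [2,8,10], [3,5,6], [3,5,9], [3,6,9], [4,7,10], [5,6,9], [6,7,9], [7,9,10]
  3-simplices (2): [1,2,8,10], [3,5,6,9]

Hence C_0 ≅ Z^10, C_1 ≅ Z^24, C_2 ≅ Z^15, C_3 ≅ Z^2.

∂_1: C_1 → C_0 is given by ∂[p,q] = [q] − [p]. For instance
  ∂[7,10] = [10] − [7].
As a 10×24 matrix over Z this has rank 9, with invariant factors (1,1,1,1,1,1,1,1,1).

Boundary ∂_2: C_2 → C_1 sends each 2-simplex [p,q,r] to [q,r] − [p,r] + [p,q]. For instance
  ∂[2,3,6] = [3,6] − [2,6] + [2,3],
  ∂[7,9,10] = [9,10] − [7,10] + [7,9].
As a 24×15 matrix over Z this has rank 13, with invariant factors (1,1,1,1,1,1,1,1,1,1,1,1,1).

The boundary map ∂_3: C_3 → C_2 sends each 3-simplex σ to the alternating sum Σ_i (−1)^i (σ with its i-th vertex removed). For instance
  ∂[1,2,8,10] = [2,8,10] − [1,8,10] + [1,2,10] − [1,2,8],
  ∂[3,5,6,9] = [5,6,9] − [3,6,9] + [3,5,9] − [3,5,6].
The resulting 15×2 matrix has rank 2, and its Smith normal form has invariant factors (1,1).

Reading off H_k = ker ∂_k / im ∂_{k+1}:

  H_0: rank C_0 − rank ∂_1 = 10 − 9 = 1, and the invariant factors of ∂_1 are all 1, so H_0 = Z.
  H_1: rank ker ∂_1 − rank ∂_2 = (24 − 9) − 13 = 2, and the invariant factors of ∂_2 are all 1, so H_1 = Z^2.
  H_2: rank ker ∂_2 − rank ∂_3 = (15 − 13) − 2 = 0, and the invariant factors of ∂_3 are all 1, so H_2 = 0.
  H_3: rank ker ∂_3 − rank ∂_4 = (2 − 2) − 0 = 0, and there is no ∂_4, so H_3 = 0.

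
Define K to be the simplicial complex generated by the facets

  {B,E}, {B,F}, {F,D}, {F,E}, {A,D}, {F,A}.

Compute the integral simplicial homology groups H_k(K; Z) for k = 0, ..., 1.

H_0 ≅ Z,  H_1 ≅ Z^2.

K has 5 vertices, 6 edges.
rank ∂_0 = 0, rank ∂_1 = 4 ⇒ b_0 = 5 − 0 − 4 = 1; all invariant factors of ∂_1 are 1 so no torsion. So H_0 ≅ Z.
rank ∂_1 = 4, rank ∂_2 = 0 ⇒ b_1 = 6 − 4 − 0 = 2. So H_1 ≅ Z^2.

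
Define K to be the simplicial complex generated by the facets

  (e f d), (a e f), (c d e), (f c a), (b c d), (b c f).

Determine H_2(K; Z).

K has 6 vertices, 12 edges, 6 triangles.
rank ∂_2 = 6, rank ∂_3 = 0 ⇒ b_2 = 6 − 6 − 0 = 0. So H_2 = 0.

H_2 ≅ 0.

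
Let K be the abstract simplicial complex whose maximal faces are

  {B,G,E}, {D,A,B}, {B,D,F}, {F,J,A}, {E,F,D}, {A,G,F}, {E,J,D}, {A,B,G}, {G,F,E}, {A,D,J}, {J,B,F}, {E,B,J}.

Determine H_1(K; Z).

H_1 = Z/2.

Take the total order A < B < D < E < F < G < J on the vertex set. Then K (dimension 2) consists of the simplices:

  0-simplices (7): A, B, D, E, F, G, J
  1-simplices (18): AB, AD, AF, AG, AJ, BD, BE, BF, BG, BJ, DE, DF, DJ, EF, EG, EJ, FG, FJ
  2-simplices (12): ABD, ABG, ADJ, AFG, AFJ, BDF, BEG, BEJ, BFJ, DEF, DEJ, EFG

so the chain groups are C_0 ≅ Z^7, C_1 ≅ Z^18, C_2 ≅ Z^12.

Boundary ∂_1: C_1 → C_0 is given by ∂[p,q] = [q] − [p]. For instance
  ∂FJ = J − F.
The resulting 7×18 matrix has rank 6, and its Smith normal form has invariant factors (1,1,1,1,1,1).

The boundary map ∂_2: C_2 → C_1 sends each 2-simplex [p,q,r] to [q,r] − [p,r] + [p,q]. For instance
  ∂ABG = BG − AG + AB,
  ∂DEJ = EJ − DJ + DE.
The resulting 18×12 matrix has rank 12, and its Smith normal form has invariant factors (1,1,1,1,1,1,1,1,1,1,1,2).

Computing H_k = (kernel of ∂_k) / (image of ∂_{k+1}):

  H_1: rank ker ∂_1 − rank ∂_2 = (18 − 6) − 12 = 0, and ∂_2 has invariant factor 2 > 1, so H_1 = Z/2.

(K is a triangulation of the real projective plane RP^2.)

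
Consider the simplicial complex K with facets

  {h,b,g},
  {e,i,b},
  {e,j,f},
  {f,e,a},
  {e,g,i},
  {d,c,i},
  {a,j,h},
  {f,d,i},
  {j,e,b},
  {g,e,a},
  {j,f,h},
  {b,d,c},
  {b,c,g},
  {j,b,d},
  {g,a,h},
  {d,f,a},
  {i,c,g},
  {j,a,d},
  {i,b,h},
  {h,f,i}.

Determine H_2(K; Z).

H_2 ≅ 0.

Take the total order a < b < c < d < e < f < g < h < i < j on the vertex set. Then K (dimension 2) consists of the simplices:

  0-simplices (10): a, b, c, d, e, f, g, h, i, j
  1-simplices (30): ad, ae, af, ag, ah, aj, bc, bd, be, bg, bh, bi, bj, cd, cg, ci, df, di, dj, ef, eg, ei, ej, fh, fi, fj, gh, gi, hi, hj
  2-simplices (20): adf, adj, aef, aeg, agh, ahj, bcd, bcg, bdj, bei, bej, bgh, bhi, cdi, cgi, dfi, efj, egi, fhi, fhj

giving chain groups C_0 ≅ Z^10, C_1 ≅ Z^30, C_2 ≅ Z^20.

Boundary ∂_1: C_1 → C_0 is given by ∂[p,q] = [q] − [p].
As a 10×30 matrix over Z this has rank 9, with invariant factors (1,1,1,1,1,1,1,1,1).

Boundary ∂_2: C_2 → C_1 maps a triangle to the signed sum of its edges. For instance
  ∂agh = gh − ah + ag,
  ∂cdi = di − ci + cd.
As a 30×20 matrix over Z this has rank 20, with invariant factors (1,1,1,1,1,1,1,1,1,1,1,1,1,1,1,1,1,1,1,2).

From H_k ≅ ker(∂_k) / im(∂_{k+1}) we obtain:

  H_2: rank ker ∂_2 − rank ∂_3 = (20 − 20) − 0 = 0, and there is no ∂_3, so H_2 = 0.

(K is a triangulation of the Klein bottle.)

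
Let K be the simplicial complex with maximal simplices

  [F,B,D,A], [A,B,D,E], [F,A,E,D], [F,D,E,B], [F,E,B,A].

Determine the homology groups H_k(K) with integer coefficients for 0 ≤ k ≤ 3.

Take the total order A < B < D < E < F on the vertex set. Then K (dimension 3) consists of the simplices:

  0-simplices (5): A, B, D, E, F
  1-simplices (10): AB, AD, AE, AF, BD, BE, BF, DE, DF, EF
  2-simplices (10): ABD, ABE, ABF, ADE, ADF, AEF, BDE, BDF, BEF, DEF
  3-simplices (5): ABDE, ABDF, ABEF, ADEF, BDEF

so the chain groups are C_0 ≅ Z^5, C_1 ≅ Z^10, C_2 ≅ Z^10, C_3 ≅ Z^5.

The boundary map ∂_1: C_1 → C_0 is given by ∂[p,q] = [q] − [p].
The resulting 5×10 matrix has rank 4, and its Smith normal form has invariant factors (1,1,1,1).

The boundary map ∂_2: C_2 → C_1 sends each 2-simplex [p,q,r] to [q,r] − [p,r] + [p,q]. For instance
  ∂BDF = DF − BF + BD,
  ∂DEF = EF − DF + DE.
The resulting 10×10 matrix has rank 6, and its Smith normal form has invariant factors (1,1,1,1,1,1).

∂_3: C_3 → C_2 sends each 3-simplex σ to the alternating sum Σ_i (−1)^i (σ with its i-th vertex removed). For instance
  ∂ADEF = DEF − AEF + ADF − ADE,
  ∂ABDF = BDF − ADF + ABF − ABD.
The 10×5 boundary matrix has rank 4 and Smith normal form diag(1,1,1,1).

From H_k ≅ ker(∂_k) / im(∂_{k+1}) we obtain:

  H_0: rank C_0 − rank ∂_1 = 5 − 4 = 1, and the invariant factors of ∂_1 are all 1, so H_0 = Z.
  H_1: rank ker ∂_1 − rank ∂_2 = (10 − 4) − 6 = 0, and the invariant factors of ∂_2 are all 1, so H_1 = 0.
  H_2: rank ker ∂_2 − rank ∂_3 = (10 − 6) − 4 = 0, and the invariant factors of ∂_3 are all 1, so H_2 = 0.
  H_3: rank ker ∂_3 − rank ∂_4 = (5 − 4) − 0 = 1, and there is no ∂_4, so H_3 = Z.

As a check, the Euler characteristic is 5 − 10 + 10 − 5 = 0, which agrees with 1 − 0 + 0 − 1 = 0.

H_0 ≅ Z,  H_1 = 0,  H_2 = 0,  H_3 ≅ Z.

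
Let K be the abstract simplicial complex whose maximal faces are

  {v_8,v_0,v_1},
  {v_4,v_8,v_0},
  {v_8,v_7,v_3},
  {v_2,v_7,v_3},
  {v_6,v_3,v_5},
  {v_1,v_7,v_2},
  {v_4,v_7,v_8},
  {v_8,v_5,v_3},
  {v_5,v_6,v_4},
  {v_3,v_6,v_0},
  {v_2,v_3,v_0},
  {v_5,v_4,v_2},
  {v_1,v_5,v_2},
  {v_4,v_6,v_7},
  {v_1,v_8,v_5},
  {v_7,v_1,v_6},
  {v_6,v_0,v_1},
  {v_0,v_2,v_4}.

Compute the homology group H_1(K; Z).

Take the total order v_0 < v_1 < v_2 < v_3 < v_4 < v_5 < v_6 < v_7 < v_8 on the vertex set. Then K (dimension 2) consists of the simplices:

  0-simplices (9): [v_0], [v_1], [v_2], [v_3], [v_4], [v_5], [v_6], [v_7], [v_8]
  1-simplices (27): (27 of them)
  2-simplices (18): (18 of them)

giving chain groups C_0 ≅ Z^9, C_1 ≅ Z^27, C_2 ≅ Z^18.

∂_1: C_1 → C_0 maps an edge to its endpoints' difference, ∂[p,q] = q − p. For instance
  ∂[v_1,v_6] = [v_6] − [v_1].
As a 9×27 matrix over Z this has rank 8, with invariant factors (1,1,1,1,1,1,1,1).

The boundary map ∂_2: C_2 → C_1 maps a triangle to the signed sum of its edges. For instance
  ∂[v_2,v_4,v_5] = [v_4,v_5] − [v_2,v_5] + [v_2,v_4],
  ∂[v_1,v_6,v_7] = [v_6,v_7] − [v_1,v_7] + [v_1,v_6].
The 27×18 boundary matrix has rank 17 and Smith normal form diag(1,1,1,1,1,1,1,1,1,1,1,1,1,1,1,1,1).

Computing H_k = (kernel of ∂_k) / (image of ∂_{k+1}):

  H_1: rank ker ∂_1 − rank ∂_2 = (27 − 8) − 17 = 2, and the invariant factors of ∂_2 are all 1, so H_1 ≅ Z^2.

H_1 = Z^2.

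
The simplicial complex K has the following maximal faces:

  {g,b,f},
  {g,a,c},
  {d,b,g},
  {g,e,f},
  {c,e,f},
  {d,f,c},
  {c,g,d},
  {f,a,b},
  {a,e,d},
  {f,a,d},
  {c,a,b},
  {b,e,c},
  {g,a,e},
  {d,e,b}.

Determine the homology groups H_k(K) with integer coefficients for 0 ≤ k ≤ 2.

H_0 ≅ Z,  H_1 ≅ Z^2,  H_2 ≅ Z.

Fix the vertex order a < b < c < d < e < f < g and write every simplex with vertices in increasing order. Then dim K = 2 and the simplices of K are:

  0-simplices (7): a, b, c, d, e, f, g
  1-simplices (21): ab, ac, ad, ae, af, ag, bc, bd, be, bf, bg, cd, ce, cf, cg, de, df, dg, ef, eg, fg
  2-simplices (14): abc, abf, acg, ade, adf, aeg, bce, bde, bdg, bfg, cdf, cdg, cef, efg

so the chain groups are C_0 ≅ Z^7, C_1 ≅ Z^21, C_2 ≅ Z^14.

Boundary ∂_1: C_1 → C_0 sends each edge [p,q] (with p < q) to q − p. For instance
  ∂ac = c − a.
The resulting 7×21 matrix has rank 6, and its Smith normal form has invariant factors (1,1,1,1,1,1).

Boundary ∂_2: C_2 → C_1 sends each 2-simplex [p,q,r] to [q,r] − [p,r] + [p,q]. For instance
  ∂acg = cg − ag + ac,
  ∂bde = de − be + bd.
The resulting 21×14 matrix has rank 13, and its Smith normal form has invariant factors (1,1,1,1,1,1,1,1,1,1,1,1,1).

From H_k ≅ ker(∂_k) / im(∂_{k+1}) we obtain:

  H_0: rank C_0 − rank ∂_1 = 7 − 6 = 1, and the invariant factors of ∂_1 are all 1, so H_0 = Z.
  H_1: rank ker ∂_1 − rank ∂_2 = (21 − 6) − 13 = 2, and the invariant factors of ∂_2 are all 1, so H_1 = Z^2.
  H_2: rank ker ∂_2 − rank ∂_3 = (14 − 13) − 0 = 1, and there is no ∂_3, so H_2 = Z.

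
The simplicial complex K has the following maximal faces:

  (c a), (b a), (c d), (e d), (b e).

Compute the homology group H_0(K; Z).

H_0 ≅ Z.

We work with the vertex ordering a < b < c < d < e. The simplices of K, each written with vertices in increasing order, are:

  0-simplices (5): a, b, c, d, e
  1-simplices (5): ab, ac, be, cd, de

so the chain groups are C_0 ≅ Z^5, C_1 ≅ Z^5.

∂_1: C_1 → C_0 maps an edge to its endpoints' difference, ∂[p,q] = q − p.
This gives a 5×5 integer matrix of rank 4; reducing to Smith normal form yields diagonal entries (1,1,1,1).

From H_k ≅ ker(∂_k) / im(∂_{k+1}) we obtain:

  H_0: rank C_0 − rank ∂_1 = 5 − 4 = 1, and the invariant factors of ∂_1 are all 1, so H_0 = Z.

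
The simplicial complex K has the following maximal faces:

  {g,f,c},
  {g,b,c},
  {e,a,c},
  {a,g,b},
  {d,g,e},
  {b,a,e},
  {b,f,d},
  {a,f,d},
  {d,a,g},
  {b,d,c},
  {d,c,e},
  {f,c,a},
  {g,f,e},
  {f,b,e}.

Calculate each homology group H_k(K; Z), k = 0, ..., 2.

Order the vertices as a < b < c < d < e < f < g. Listing each simplex with vertices in this order, K has dimension 2 with simplices:

  0-simplices (7): a, b, c, d, e, f, g
  1-simplices (21): ab, ac, ad, ae, af, ag, bc, bd, be, bf, bg, cd, ce, cf, cg, de, df, dg, ef, eg, fg
  2-simplices (14): abe, abg, ace, acf, adf, adg, bcd, bcg, bdf, bef, cde, cfg, deg, efg

Hence C_0 ≅ Z^7, C_1 ≅ Z^21, C_2 ≅ Z^14.

Boundary ∂_1: C_1 → C_0 is given by ∂[p,q] = [q] − [p].
The 7×21 boundary matrix has rank 6 and Smith normal form diag(1,1,1,1,1,1).

Boundary ∂_2: C_2 → C_1 acts by ∂[p,q,r] = [q,r] − [p,r] + [p,q]. For instance
  ∂acf = cf − af + ac,
  ∂bcg = cg − bg + bc.
The 21×14 boundary matrix has rank 13 and Smith normal form diag(1,1,1,1,1,1,1,1,1,1,1,1,1).

Reading off H_k = ker ∂_k / im ∂_{k+1}:

  H_0: rank C_0 − rank ∂_1 = 7 − 6 = 1, and the invariant factors of ∂_1 are all 1, so H_0 ≅ Z.
  H_1: rank ker ∂_1 − rank ∂_2 = (21 − 6) − 13 = 2, and the invariant factors of ∂_2 are all 1, so H_1 ≅ Z^2.
  H_2: rank ker ∂_2 − rank ∂_3 = (14 − 13) − 0 = 1, and there is no ∂_3, so H_2 ≅ Z.

H_0 = Z,  H_1 = Z^2,  H_2 = Z.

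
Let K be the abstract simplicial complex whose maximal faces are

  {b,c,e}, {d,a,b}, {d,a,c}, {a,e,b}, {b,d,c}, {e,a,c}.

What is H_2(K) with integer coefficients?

We work with the vertex ordering a < b < c < d < e. The simplices of K, each written with vertices in increasing order, are:

  0-simplices (5): a, b, c, d, e
  1-simplices (9): ab, ac, ad, ae, bc, bd, be, cd, ce
  2-simplices (6): abd, abe, acd, ace, bcd, bce

Hence C_0 ≅ Z^5, C_1 ≅ Z^9, C_2 ≅ Z^6.

Boundary ∂_1: C_1 → C_0 maps an edge to its endpoints' difference, ∂[p,q] = q − p. For instance
  ∂bc = c − b.
This gives a 5×9 integer matrix of rank 4; reducing to Smith normal form yields diagonal entries (1,1,1,1).

∂_2: C_2 → C_1 sends each 2-simplex [p,q,r] to [q,r] − [p,r] + [p,q]. For instance
  ∂bce = ce − be + bc,
  ∂ace = ce − ae + ac.
This gives a 9×6 integer matrix of rank 5; reducing to Smith normal form yields diagonal entries (1,1,1,1,1).

Reading off H_k = ker ∂_k / im ∂_{k+1}:

  H_2: rank ker ∂_2 − rank ∂_3 = (6 − 5) − 0 = 1, and there is no ∂_3, so H_2 = Z.

H_2 = Z.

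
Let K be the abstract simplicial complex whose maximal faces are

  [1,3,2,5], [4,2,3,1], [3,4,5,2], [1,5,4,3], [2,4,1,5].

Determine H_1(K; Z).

H_1 ≅ 0.

Order the vertices as 1 < 2 < 3 < 4 < 5. Listing each simplex with vertices in this order, K has dimension 3 with simplices:

  0-simplices (5): [1], [2], [3], [4], [5]
  1-simplices (10): [1,2], [1,3], [1,4], [1,5], [2,3], [2,4], [2,5], [3,4], [3,5], [4,5]
  2-simplices (10): [1,2,3], [1,2,4], [1,2,5], [1,3,4], [1,3,5], [1,4,5], [2,3,4], [2,3,5], [2,4,5], [3,4,5]
  3-simplices (5): [1,2,3,4], [1,2,3,5], [1,2,4,5], [1,3,4,5], [2,3,4,5]

giving chain groups C_0 ≅ Z^5, C_1 ≅ Z^10, C_2 ≅ Z^10, C_3 ≅ Z^5.

Boundary ∂_1: C_1 → C_0 is given by ∂[p,q] = [q] − [p].
This gives a 5×10 integer matrix of rank 4; reducing to Smith normal form yields diagonal entries (1,1,1,1).

The boundary map ∂_2: C_2 → C_1 maps a triangle to the signed sum of its edges. For instance
  ∂[3,4,5] = [4,5] − [3,5] + [3,4],
  ∂[1,2,3] = [2,3] − [1,3] + [1,2].
As a 10×10 matrix over Z this has rank 6, with invariant factors (1,1,1,1,1,1).

∂_3: C_3 → C_2 sends each 3-simplex σ to the alternating sum Σ_i (−1)^i (σ with its i-th vertex removed). For instance
  ∂[1,3,4,5] = [3,4,5] − [1,4,5] + [1,3,5] − [1,3,4],
  ∂[1,2,3,4] = [2,3,4] − [1,3,4] + [1,2,4] − [1,2,3].
As a 10×5 matrix over Z this has rank 4, with invariant factors (1,1,1,1).

Computing H_k = (kernel of ∂_k) / (image of ∂_{k+1}):

  H_1: rank ker ∂_1 − rank ∂_2 = (10 − 4) − 6 = 0, and the invariant factors of ∂_2 are all 1, so H_1 = 0.

(K is a triangulation of the 3-sphere S^3.)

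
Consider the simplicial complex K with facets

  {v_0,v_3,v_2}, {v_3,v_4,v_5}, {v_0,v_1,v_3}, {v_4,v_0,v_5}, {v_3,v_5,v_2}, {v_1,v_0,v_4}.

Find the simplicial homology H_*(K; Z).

H_0 = Z,  H_1 = Z,  H_2 = 0.

We work with the vertex ordering v_0 < v_1 < v_2 < v_3 < v_4 < v_5. The simplices of K, each written with vertices in increasing order, are:

  0-simplices (6): [v_0], [v_1], [v_2], [v_3], [v_4], [v_5]
  1-simplices (12): [v_0,v_1], [v_0,v_2], [v_0,v_3], [v_0,v_4], [v_0,v_5], [v_1,v_3], [v_1,v_4], [v_2,v_3], [v_2,v_5], [v_3,v_4], [v_3,v_5], [v_4,v_5]
  2-simplices (6): [v_0,v_1,v_3], [v_0,v_1,v_4], [v_0,v_2,v_3], [v_0,v_4,v_5], [v_2,v_3,v_5], [v_3,v_4,v_5]

Hence C_0 ≅ Z^6, C_1 ≅ Z^12, C_2 ≅ Z^6.

∂_1: C_1 → C_0 sends each edge [p,q] (with p < q) to q − p.
The 6×12 boundary matrix has rank 5 and Smith normal form diag(1,1,1,1,1).

Boundary ∂_2: C_2 → C_1 maps a triangle to the signed sum of its edges. For instance
  ∂[v_0,v_4,v_5] = [v_4,v_5] − [v_0,v_5] + [v_0,v_4],
  ∂[v_0,v_2,v_3] = [v_2,v_3] − [v_0,v_3] + [v_0,v_2].
The 12×6 boundary matrix has rank 6 and Smith normal form diag(1,1,1,1,1,1).

From H_k ≅ ker(∂_k) / im(∂_{k+1}) we obtain:

  H_0: rank C_0 − rank ∂_1 = 6 − 5 = 1, and the invariant factors of ∂_1 are all 1, so H_0 = Z.
  H_1: rank ker ∂_1 − rank ∂_2 = (12 − 5) − 6 = 1, and the invariant factors of ∂_2 are all 1, so H_1 = Z.
  H_2: rank ker ∂_2 − rank ∂_3 = (6 − 6) − 0 = 0, and there is no ∂_3, so H_2 = 0.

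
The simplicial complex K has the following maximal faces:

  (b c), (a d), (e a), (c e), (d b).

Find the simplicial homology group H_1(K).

Take the total order a < b < c < d < e on the vertex set. Then K (dimension 1) consists of the simplices:

  0-simplices (5): a, b, c, d, e
  1-simplices (5): ad, ae, bc, bd, ce

Hence C_0 ≅ Z^5, C_1 ≅ Z^5.

∂_1: C_1 → C_0 maps an edge to its endpoints' difference, ∂[p,q] = q − p. For instance
  ∂ce = e − c.
The resulting 5×5 matrix has rank 4, and its Smith normal form has invariant factors (1,1,1,1).

Now H_k = ker ∂_k / im ∂_{k+1}, so:

  H_1: rank ker ∂_1 − rank ∂_2 = (5 − 4) − 0 = 1, and there is no ∂_2, so H_1 ≅ Z.

(K is a triangulation of the circle S^1.)

H_1 ≅ Z.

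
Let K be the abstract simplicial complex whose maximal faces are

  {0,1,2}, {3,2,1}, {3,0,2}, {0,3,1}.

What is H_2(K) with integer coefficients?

Take the total order 0 < 1 < 2 < 3 on the vertex set. Then K (dimension 2) consists of the simplices:

  0-simplices (4): [0], [1], [2], [3]
  1-simplices (6): [0,1], [0,2], [0,3], [1,2], [1,3], [2,3]
  2-simplices (4): [0,1,2], [0,1,3], [0,2,3], [1,2,3]

so the chain groups are C_0 ≅ Z^4, C_1 ≅ Z^6, C_2 ≅ Z^4.

Boundary ∂_1: C_1 → C_0 is given by ∂[p,q] = [q] − [p]. For instance
  ∂[0,1] = [1] − [0].
As a 4×6 matrix over Z this has rank 3, with invariant factors (1,1,1).

Boundary ∂_2: C_2 → C_1 sends each 2-simplex [p,q,r] to [q,r] − [p,r] + [p,q]. For instance
  ∂[0,2,3] = [2,3] − [0,3] + [0,2],
  ∂[0,1,3] = [1,3] − [0,3] + [0,1].
The resulting 6×4 matrix has rank 3, and its Smith normal form has invariant factors (1,1,1).

Now H_k = ker ∂_k / im ∂_{k+1}, so:

  H_2: rank ker ∂_2 − rank ∂_3 = (4 − 3) − 0 = 1, and there is no ∂_3, so H_2 ≅ Z.

H_2 ≅ Z.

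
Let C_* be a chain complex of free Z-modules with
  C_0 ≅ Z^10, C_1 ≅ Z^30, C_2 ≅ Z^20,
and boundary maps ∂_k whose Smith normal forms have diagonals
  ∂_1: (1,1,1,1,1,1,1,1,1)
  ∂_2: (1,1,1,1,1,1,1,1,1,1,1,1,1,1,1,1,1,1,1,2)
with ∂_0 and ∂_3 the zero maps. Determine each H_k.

H_0: b_0 = 10 − 0 − 9 = 1; torsion from ∂_1 factors > 1: none. So H_0 = Z.
H_1: b_1 = 30 − 9 − 20 = 1; torsion from ∂_2 factors > 1: [2]. So H_1 = Z ⊕ Z/2Z.
H_2: b_2 = 20 − 20 − 0 = 0; torsion from ∂_3 factors > 1: none. So H_2 = 0.

H_0 = Z,  H_1 = Z ⊕ Z/2Z,  H_2 = 0.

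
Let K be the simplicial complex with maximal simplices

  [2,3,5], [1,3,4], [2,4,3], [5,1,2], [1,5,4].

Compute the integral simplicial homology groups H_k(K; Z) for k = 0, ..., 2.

H_0 ≅ Z,  H_1 ≅ Z,  H_2 = 0.

Order the vertices as 1 < 2 < 3 < 4 < 5. Listing each simplex with vertices in this order, K has dimension 2 with simplices:

  0-simplices (5): [1], [2], [3], [4], [5]
  1-simplices (10): [1,2], [1,3], [1,4], [1,5], [2,3], [2,4], [2,5], [3,4], [3,5], [4,5]
  2-simplices (5): [1,2,5], [1,3,4], [1,4,5], [2,3,4], [2,3,5]

Hence C_0 ≅ Z^5, C_1 ≅ Z^10, C_2 ≅ Z^5.

∂_1: C_1 → C_0 maps an edge to its endpoints' difference, ∂[p,q] = q − p. For instance
  ∂[4,5] = [5] − [4].
The resulting 5×10 matrix has rank 4, and its Smith normal form has invariant factors (1,1,1,1).

Boundary ∂_2: C_2 → C_1 acts by ∂[p,q,r] = [q,r] − [p,r] + [p,q]. For instance
  ∂[1,2,5] = [2,5] − [1,5] + [1,2],
  ∂[1,3,4] = [3,4] − [1,4] + [1,3].
The resulting 10×5 matrix has rank 5, and its Smith normal form has invariant factors (1,1,1,1,1).

Now H_k = ker ∂_k / im ∂_{k+1}, so:

  H_0: rank C_0 − rank ∂_1 = 5 − 4 = 1, and the invariant factors of ∂_1 are all 1, so H_0 ≅ Z.
  H_1: rank ker ∂_1 − rank ∂_2 = (10 − 4) − 5 = 1, and the invariant factors of ∂_2 are all 1, so H_1 ≅ Z.
  H_2: rank ker ∂_2 − rank ∂_3 = (5 − 5) − 0 = 0, and there is no ∂_3, so H_2 ≅ 0.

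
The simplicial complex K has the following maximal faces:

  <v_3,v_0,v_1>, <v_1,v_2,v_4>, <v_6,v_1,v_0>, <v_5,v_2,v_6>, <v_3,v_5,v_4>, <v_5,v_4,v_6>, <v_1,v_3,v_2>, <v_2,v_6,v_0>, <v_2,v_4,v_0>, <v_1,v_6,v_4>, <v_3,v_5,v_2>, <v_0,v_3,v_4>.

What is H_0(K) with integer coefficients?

H_0 = Z.

Fix the vertex order v_0 < v_1 < v_2 < v_3 < v_4 < v_5 < v_6 and write every simplex with vertices in increasing order. Then dim K = 2 and the simplices of K are:

  0-simplices (7): [v_0], [v_1], [v_2], [v_3], [v_4], [v_5], [v_6]
  1-simplices (18): (18 of them)
  2-simplices (12): (12 of them)

Hence C_0 ≅ Z^7, C_1 ≅ Z^18, C_2 ≅ Z^12.

∂_1: C_1 → C_0 sends each edge [p,q] (with p < q) to q − p. For instance
  ∂[v_1,v_4] = [v_4] − [v_1].
This gives a 7×18 integer matrix of rank 6; reducing to Smith normal form yields diagonal entries (1,1,1,1,1,1).

The boundary map ∂_2: C_2 → C_1 maps a triangle to the signed sum of its edges. For instance
  ∂[v_0,v_2,v_4] = [v_2,v_4] − [v_0,v_4] + [v_0,v_2],
  ∂[v_1,v_4,v_6] = [v_4,v_6] − [v_1,v_6] + [v_1,v_4].
This gives a 18×12 integer matrix of rank 12; reducing to Smith normal form yields diagonal entries (1,1,1,1,1,1,1,1,1,1,1,2).

From H_k ≅ ker(∂_k) / im(∂_{k+1}) we obtain:

  H_0: rank C_0 − rank ∂_1 = 7 − 6 = 1, and the invariant factors of ∂_1 are all 1, so H_0 ≅ Z.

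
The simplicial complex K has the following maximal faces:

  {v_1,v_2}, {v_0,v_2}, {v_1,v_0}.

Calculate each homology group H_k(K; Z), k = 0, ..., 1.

Order the vertices as v_0 < v_1 < v_2. Listing each simplex with vertices in this order, K has dimension 1 with simplices:

  0-simplices (3): [v_0], [v_1], [v_2]
  1-simplices (3): [v_0,v_1], [v_0,v_2], [v_1,v_2]

Hence C_0 ≅ Z^3, C_1 ≅ Z^3.

∂_1: C_1 → C_0 maps an edge to its endpoints' difference, ∂[p,q] = q − p. For instance
  ∂[v_1,v_2] = [v_2] − [v_1].
This gives a 3×3 integer matrix of rank 2; reducing to Smith normal form yields diagonal entries (1,1).

From H_k ≅ ker(∂_k) / im(∂_{k+1}) we obtain:

  H_0: rank C_0 − rank ∂_1 = 3 − 2 = 1, and the invariant factors of ∂_1 are all 1, so H_0 ≅ Z.
  H_1: rank ker ∂_1 − rank ∂_2 = (3 − 2) − 0 = 1, and there is no ∂_2, so H_1 ≅ Z.

H_0 ≅ Z,  H_1 ≅ Z.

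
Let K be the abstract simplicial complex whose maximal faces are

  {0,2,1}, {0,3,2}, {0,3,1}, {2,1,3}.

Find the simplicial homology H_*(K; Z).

Fix the vertex order 0 < 1 < 2 < 3 and write every simplex with vertices in increasing order. Then dim K = 2 and the simplices of K are:

  0-simplices (4): [0], [1], [2], [3]
  1-simplices (6): [0,1], [0,2], [0,3], [1,2], [1,3], [2,3]
  2-simplices (4): [0,1,2], [0,1,3], [0,2,3], [1,2,3]

so the chain groups are C_0 ≅ Z^4, C_1 ≅ Z^6, C_2 ≅ Z^4.

The boundary map ∂_1: C_1 → C_0 is given by ∂[p,q] = [q] − [p]. For instance
  ∂[1,3] = [3] − [1].
As a 4×6 matrix over Z this has rank 3, with invariant factors (1,1,1).

∂_2: C_2 → C_1 maps a triangle to the signed sum of its edges. For instance
  ∂[1,2,3] = [2,3] − [1,3] + [1,2],
  ∂[0,1,2] = [1,2] − [0,2] + [0,1].
As a 6×4 matrix over Z this has rank 3, with invariant factors (1,1,1).

From H_k ≅ ker(∂_k) / im(∂_{k+1}) we obtain:

  H_0: rank C_0 − rank ∂_1 = 4 − 3 = 1, and the invariant factors of ∂_1 are all 1, so H_0 ≅ Z.
  H_1: rank ker ∂_1 − rank ∂_2 = (6 − 3) − 3 = 0, and the invariant factors of ∂_2 are all 1, so H_1 ≅ 0.
  H_2: rank ker ∂_2 − rank ∂_3 = (4 − 3) − 0 = 1, and there is no ∂_3, so H_2 ≅ Z.

(K is a triangulation of the 2-sphere S^2.)

H_0 ≅ Z,  H_1 = 0,  H_2 ≅ Z.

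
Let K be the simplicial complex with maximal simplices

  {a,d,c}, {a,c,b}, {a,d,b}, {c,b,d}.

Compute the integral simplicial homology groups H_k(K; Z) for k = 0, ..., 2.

Order the vertices as a < b < c < d. Listing each simplex with vertices in this order, K has dimension 2 with simplices:

  0-simplices (4): a, b, c, d
  1-simplices (6): ab, ac, ad, bc, bd, cd
  2-simplices (4): abc, abd, acd, bcd

Hence C_0 ≅ Z^4, C_1 ≅ Z^6, C_2 ≅ Z^4.

The boundary map ∂_1: C_1 → C_0 is given by ∂[p,q] = [q] − [p].
As a 4×6 matrix over Z this has rank 3, with invariant factors (1,1,1).

Boundary ∂_2: C_2 → C_1 sends each 2-simplex [p,q,r] to [q,r] − [p,r] + [p,q]. For instance
  ∂bcd = cd − bd + bc,
  ∂acd = cd − ad + ac.
As a 6×4 matrix over Z this has rank 3, with invariant factors (1,1,1).

From H_k ≅ ker(∂_k) / im(∂_{k+1}) we obtain:

  H_0: rank C_0 − rank ∂_1 = 4 − 3 = 1, and the invariant factors of ∂_1 are all 1, so H_0 ≅ Z.
  H_1: rank ker ∂_1 − rank ∂_2 = (6 − 3) − 3 = 0, and the invariant factors of ∂_2 are all 1, so H_1 ≅ 0.
  H_2: rank ker ∂_2 − rank ∂_3 = (4 − 3) − 0 = 1, and there is no ∂_3, so H_2 ≅ Z.

(K is a triangulation of the 2-sphere S^2.)

H_0 ≅ Z,  H_1 = 0,  H_2 ≅ Z.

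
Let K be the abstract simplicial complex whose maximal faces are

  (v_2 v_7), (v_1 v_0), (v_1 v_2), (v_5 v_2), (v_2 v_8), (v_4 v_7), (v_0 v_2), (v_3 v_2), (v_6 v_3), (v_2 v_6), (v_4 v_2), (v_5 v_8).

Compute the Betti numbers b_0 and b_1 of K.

K has 9 vertices, 12 edges.
rank ∂_0 = 0, rank ∂_1 = 8 ⇒ b_0 = 9 − 0 − 8 = 1; all invariant factors of ∂_1 are 1 so no torsion. So H_0 = Z.
rank ∂_1 = 8, rank ∂_2 = 0 ⇒ b_1 = 12 − 8 − 0 = 4. So H_1 = Z^4.

b_0 = 1, b_1 = 4.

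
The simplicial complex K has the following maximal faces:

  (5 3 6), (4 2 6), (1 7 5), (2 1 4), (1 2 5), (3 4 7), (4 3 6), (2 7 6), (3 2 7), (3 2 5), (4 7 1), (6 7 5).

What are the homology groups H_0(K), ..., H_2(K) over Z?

H_0 ≅ Z,  H_1 ≅ Z/2,  H_2 = 0.

K has 7 vertices, 18 edges, 12 triangles.
rank ∂_0 = 0, rank ∂_1 = 6 ⇒ b_0 = 7 − 0 − 6 = 1; all invariant factors of ∂_1 are 1 so no torsion. So H_0 ≅ Z.
rank ∂_1 = 6, rank ∂_2 = 12 ⇒ b_1 = 18 − 6 − 12 = 0; ∂_2 has invariant factor(s) [2] giving torsion. So H_1 ≅ Z/2.
rank ∂_2 = 12, rank ∂_3 = 0 ⇒ b_2 = 12 − 12 − 0 = 0. So H_2 ≅ 0.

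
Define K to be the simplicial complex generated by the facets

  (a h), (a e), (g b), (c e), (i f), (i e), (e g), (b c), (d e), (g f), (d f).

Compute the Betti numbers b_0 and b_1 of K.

Fix the vertex order a < b < c < d < e < f < g < h < i and write every simplex with vertices in increasing order. Then dim K = 1 and the simplices of K are:

  0-simplices (9): a, b, c, d, e, f, g, h, i
  1-simplices (11): ae, ah, bc, bg, ce, de, df, eg, ei, fg, fi

Hence C_0 ≅ Z^9, C_1 ≅ Z^11.

Boundary ∂_1: C_1 → C_0 maps an edge to its endpoints' difference, ∂[p,q] = q − p. For instance
  ∂ce = e − c.
As a 9×11 matrix over Z this has rank 8, with invariant factors (1,1,1,1,1,1,1,1).

Reading off H_k = ker ∂_k / im ∂_{k+1}:

  H_0: rank C_0 − rank ∂_1 = 9 − 8 = 1, and the invariant factors of ∂_1 are all 1, so H_0 ≅ Z.
  H_1: rank ker ∂_1 − rank ∂_2 = (11 − 8) − 0 = 3, and there is no ∂_2, so H_1 ≅ Z^3.

Hence the Betti numbers are b_0 = 1, b_1 = 3.

b_0 = 1, b_1 = 3.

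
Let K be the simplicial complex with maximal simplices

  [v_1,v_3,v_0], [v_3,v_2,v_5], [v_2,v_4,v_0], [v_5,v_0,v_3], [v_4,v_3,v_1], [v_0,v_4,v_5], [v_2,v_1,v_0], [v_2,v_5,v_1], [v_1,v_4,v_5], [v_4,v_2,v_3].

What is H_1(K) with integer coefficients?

Take the total order v_0 < v_1 < v_2 < v_3 < v_4 < v_5 on the vertex set. Then K (dimension 2) consists of the simplices:

  0-simplices (6): [v_0], [v_1], [v_2], [v_3], [v_4], [v_5]
  1-simplices (15): (15 of them)
  2-simplices (10): [v_0,v_1,v_2], [v_0,v_1,v_3], [v_0,v_2,v_4], [v_0,v_3,v_5], [v_0,v_4,v_5], [v_1,v_2,v_5], [v_1,v_3,v_4], [v_1,v_4,v_5], [v_2,v_3,v_4], [v_2,v_3,v_5]

so the chain groups are C_0 ≅ Z^6, C_1 ≅ Z^15, C_2 ≅ Z^10.

∂_1: C_1 → C_0 sends each edge [p,q] (with p < q) to q − p.
The resulting 6×15 matrix has rank 5, and its Smith normal form has invariant factors (1,1,1,1,1).

∂_2: C_2 → C_1 sends each 2-simplex [p,q,r] to [q,r] − [p,r] + [p,q]. For instance
  ∂[v_1,v_3,v_4] = [v_3,v_4] − [v_1,v_4] + [v_1,v_3],
  ∂[v_0,v_2,v_4] = [v_2,v_4] − [v_0,v_4] + [v_0,v_2].
The 15×10 boundary matrix has rank 10 and Smith normal form diag(1,1,1,1,1,1,1,1,1,2).

From H_k ≅ ker(∂_k) / im(∂_{k+1}) we obtain:

  H_1: rank ker ∂_1 − rank ∂_2 = (15 − 5) − 10 = 0, and ∂_2 has invariant factor 2 > 1, so H_1 = Z_2.

H_1 ≅ Z_2.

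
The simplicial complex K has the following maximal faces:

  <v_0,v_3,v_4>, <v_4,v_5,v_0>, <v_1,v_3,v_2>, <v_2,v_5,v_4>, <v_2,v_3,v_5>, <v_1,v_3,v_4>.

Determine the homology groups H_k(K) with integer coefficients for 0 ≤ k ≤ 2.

Take the total order v_0 < v_1 < v_2 < v_3 < v_4 < v_5 on the vertex set. Then K (dimension 2) consists of the simplices:

  0-simplices (6): [v_0], [v_1], [v_2], [v_3], [v_4], [v_5]
  1-simplices (12): [v_0,v_3], [v_0,v_4], [v_0,v_5], [v_1,v_2], [v_1,v_3], [v_1,v_4], [v_2,v_3], [v_2,v_4], [v_2,v_5], [v_3,v_4], [v_3,v_5], [v_4,v_5]
  2-simplices (6): [v_0,v_3,v_4], [v_0,v_4,v_5], [v_1,v_2,v_3], [v_1,v_3,v_4], [v_2,v_3,v_5], [v_2,v_4,v_5]

so the chain groups are C_0 ≅ Z^6, C_1 ≅ Z^12, C_2 ≅ Z^6.

Boundary ∂_1: C_1 → C_0 sends each edge [p,q] (with p < q) to q − p.
This gives a 6×12 integer matrix of rank 5; reducing to Smith normal form yields diagonal entries (1,1,1,1,1).

The boundary map ∂_2: C_2 → C_1 acts by ∂[p,q,r] = [q,r] − [p,r] + [p,q]. For instance
  ∂[v_1,v_2,v_3] = [v_2,v_3] − [v_1,v_3] + [v_1,v_2],
  ∂[v_2,v_3,v_5] = [v_3,v_5] − [v_2,v_5] + [v_2,v_3].
This gives a 12×6 integer matrix of rank 6; reducing to Smith normal form yields diagonal entries (1,1,1,1,1,1).

From H_k ≅ ker(∂_k) / im(∂_{k+1}) we obtain:

  H_0: rank C_0 − rank ∂_1 = 6 − 5 = 1, and the invariant factors of ∂_1 are all 1, so H_0 = Z.
  H_1: rank ker ∂_1 − rank ∂_2 = (12 − 5) − 6 = 1, and the invariant factors of ∂_2 are all 1, so H_1 = Z.
  H_2: rank ker ∂_2 − rank ∂_3 = (6 − 6) − 0 = 0, and there is no ∂_3, so H_2 = 0.

H_0 ≅ Z,  H_1 ≅ Z,  H_2 = 0.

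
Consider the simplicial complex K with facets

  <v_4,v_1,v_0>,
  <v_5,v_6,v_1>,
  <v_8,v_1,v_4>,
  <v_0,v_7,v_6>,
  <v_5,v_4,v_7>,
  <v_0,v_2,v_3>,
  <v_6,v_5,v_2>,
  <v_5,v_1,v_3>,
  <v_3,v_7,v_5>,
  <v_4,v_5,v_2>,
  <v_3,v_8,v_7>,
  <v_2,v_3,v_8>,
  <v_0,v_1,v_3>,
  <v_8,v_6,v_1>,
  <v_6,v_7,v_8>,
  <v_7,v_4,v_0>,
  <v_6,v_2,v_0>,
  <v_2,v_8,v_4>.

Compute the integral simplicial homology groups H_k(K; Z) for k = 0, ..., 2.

H_0 = Z,  H_1 = Z^2,  H_2 = Z.

Fix the vertex order v_0 < v_1 < v_2 < v_3 < v_4 < v_5 < v_6 < v_7 < v_8 and write every simplex with vertices in increasing order. Then dim K = 2 and the simplices of K are:

  0-simplices (9): [v_0], [v_1], [v_2], [v_3], [v_4], [v_5], [v_6], [v_7], [v_8]
  1-simplices (27): (27 of them)
  2-simplices (18): (18 of them)

giving chain groups C_0 ≅ Z^9, C_1 ≅ Z^27, C_2 ≅ Z^18.

∂_1: C_1 → C_0 is given by ∂[p,q] = [q] − [p]. For instance
  ∂[v_1,v_8] = [v_8] − [v_1].
As a 9×27 matrix over Z this has rank 8, with invariant factors (1,1,1,1,1,1,1,1).

∂_2: C_2 → C_1 maps a triangle to the signed sum of its edges. For instance
  ∂[v_0,v_2,v_6] = [v_2,v_6] − [v_0,v_6] + [v_0,v_2],
  ∂[v_0,v_1,v_4] = [v_1,v_4] − [v_0,v_4] + [v_0,v_1].
The 27×18 boundary matrix has rank 17 and Smith normal form diag(1,1,1,1,1,1,1,1,1,1,1,1,1,1,1,1,1).

From H_k ≅ ker(∂_k) / im(∂_{k+1}) we obtain:

  H_0: rank C_0 − rank ∂_1 = 9 − 8 = 1, and the invariant factors of ∂_1 are all 1, so H_0 = Z.
  H_1: rank ker ∂_1 − rank ∂_2 = (27 − 8) − 17 = 2, and the invariant factors of ∂_2 are all 1, so H_1 = Z^2.
  H_2: rank ker ∂_2 − rank ∂_3 = (18 − 17) − 0 = 1, and there is no ∂_3, so H_2 = Z.

(K is a triangulation of the torus T^2.)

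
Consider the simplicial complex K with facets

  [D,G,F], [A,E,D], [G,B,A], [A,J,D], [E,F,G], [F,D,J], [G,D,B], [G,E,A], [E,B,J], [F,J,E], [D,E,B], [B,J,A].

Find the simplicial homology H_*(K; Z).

Take the total order A < B < D < E < F < G < J on the vertex set. Then K (dimension 2) consists of the simplices:

  0-simplices (7): A, B, D, E, F, G, J
  1-simplices (18): AB, AD, AE, AG, AJ, BD, BE, BG, BJ, DE, DF, DG, DJ, EF, EG, EJ, FG, FJ
  2-simplices (12): ABG, ABJ, ADE, ADJ, AEG, BDE, BDG, BEJ, DFG, DFJ, EFG, EFJ

Hence C_0 ≅ Z^7, C_1 ≅ Z^18, C_2 ≅ Z^12.

∂_1: C_1 → C_0 sends each edge [p,q] (with p < q) to q − p.
The 7×18 boundary matrix has rank 6 and Smith normal form diag(1,1,1,1,1,1).

The boundary map ∂_2: C_2 → C_1 acts by ∂[p,q,r] = [q,r] − [p,r] + [p,q]. For instance
  ∂DFJ = FJ − DJ + DF,
  ∂EFJ = FJ − EJ + EF.
The 18×12 boundary matrix has rank 12 and Smith normal form diag(1,1,1,1,1,1,1,1,1,1,1,2).

From H_k ≅ ker(∂_k) / im(∂_{k+1}) we obtain:

  H_0: rank C_0 − rank ∂_1 = 7 − 6 = 1, and the invariant factors of ∂_1 are all 1, so H_0 ≅ Z.
  H_1: rank ker ∂_1 − rank ∂_2 = (18 − 6) − 12 = 0, and ∂_2 has invariant factor 2 > 1, so H_1 ≅ Z/2.
  H_2: rank ker ∂_2 − rank ∂_3 = (12 − 12) − 0 = 0, and there is no ∂_3, so H_2 ≅ 0.

As a check, the Euler characteristic is 7 − 18 + 12 = 1, which agrees with 1 − 0 + 0 = 1.

H_0 ≅ Z,  H_1 ≅ Z/2,  H_2 = 0.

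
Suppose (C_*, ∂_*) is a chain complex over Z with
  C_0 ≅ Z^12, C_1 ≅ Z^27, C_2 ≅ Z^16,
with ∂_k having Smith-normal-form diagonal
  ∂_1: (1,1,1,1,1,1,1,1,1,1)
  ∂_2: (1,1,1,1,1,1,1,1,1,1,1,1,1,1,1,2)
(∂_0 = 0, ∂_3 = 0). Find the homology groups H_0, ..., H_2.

H_0 = Z^2,  H_1 = Z ⊕ Z/2Z,  H_2 = 0.

H_0: b_0 = 12 − 0 − 10 = 2; torsion from ∂_1 factors > 1: none. So H_0 = Z^2.
H_1: b_1 = 27 − 10 − 16 = 1; torsion from ∂_2 factors > 1: [2]. So H_1 = Z ⊕ Z/2Z.
H_2: b_2 = 16 − 16 − 0 = 0; torsion from ∂_3 factors > 1: none. So H_2 = 0.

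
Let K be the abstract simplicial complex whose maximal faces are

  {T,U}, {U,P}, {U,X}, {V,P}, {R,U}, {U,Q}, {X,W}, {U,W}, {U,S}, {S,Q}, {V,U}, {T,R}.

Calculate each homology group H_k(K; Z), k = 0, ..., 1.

H_0 ≅ Z,  H_1 ≅ Z^4.

We work with the vertex ordering P < Q < R < S < T < U < V < W < X. The simplices of K, each written with vertices in increasing order, are:

  0-simplices (9): P, Q, R, S, T, U, V, W, X
  1-simplices (12): PU, PV, QS, QU, RT, RU, SU, TU, UV, UW, UX, WX

giving chain groups C_0 ≅ Z^9, C_1 ≅ Z^12.

∂_1: C_1 → C_0 sends each edge [p,q] (with p < q) to q − p.
The resulting 9×12 matrix has rank 8, and its Smith normal form has invariant factors (1,1,1,1,1,1,1,1).

Reading off H_k = ker ∂_k / im ∂_{k+1}:

  H_0: rank C_0 − rank ∂_1 = 9 − 8 = 1, and the invariant factors of ∂_1 are all 1, so H_0 = Z.
  H_1: rank ker ∂_1 − rank ∂_2 = (12 − 8) − 0 = 4, and there is no ∂_2, so H_1 = Z^4.

As a check, the Euler characteristic is 9 − 12 = -3, which agrees with 1 − 4 = -3.
(K is a triangulation of a wedge of 4 circles.)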